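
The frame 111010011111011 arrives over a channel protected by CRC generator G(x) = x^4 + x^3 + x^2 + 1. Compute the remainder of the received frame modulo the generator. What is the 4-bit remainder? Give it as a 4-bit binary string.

Modulo-2 division of 111010011111011 by 11101:
  pos 0: 11101 XOR 11101 = 00000
  pos 7: 11111 XOR 11101 = 00010
  pos 10: 10011 XOR 11101 = 01110
Remainder = 1110 (nonzero — an error is detected).

1110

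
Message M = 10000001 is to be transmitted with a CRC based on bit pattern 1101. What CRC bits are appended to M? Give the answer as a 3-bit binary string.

Append 3 zeros: 10000001000. Divide by 1101 (XOR where the leading bit is 1):
  pos 0: 1000 XOR 1101 = 0101
  pos 1: 1010 XOR 1101 = 0111
  pos 2: 1110 XOR 1101 = 0011
  pos 4: 1101 XOR 1101 = 0000
Remainder (last 3 bits) = 000. This is the CRC / FCS.

000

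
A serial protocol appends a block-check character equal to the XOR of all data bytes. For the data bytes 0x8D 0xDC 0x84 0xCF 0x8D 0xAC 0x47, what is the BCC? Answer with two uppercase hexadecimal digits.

7C

XOR the bytes together:
  start with 0x8D
  0x8D ⊕ 0xDC = 0x51
  0x51 ⊕ 0x84 = 0xD5
  0xD5 ⊕ 0xCF = 0x1A
  0x1A ⊕ 0x8D = 0x97
  0x97 ⊕ 0xAC = 0x3B
  0x3B ⊕ 0x47 = 0x7C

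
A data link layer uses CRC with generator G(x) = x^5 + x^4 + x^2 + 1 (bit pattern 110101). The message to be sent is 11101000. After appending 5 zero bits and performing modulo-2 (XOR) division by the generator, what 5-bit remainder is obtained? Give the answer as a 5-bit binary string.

Append 5 zeros: 1110100000000. Divide by 110101 (XOR where the leading bit is 1):
  pos 0: 111010 XOR 110101 = 001111
  pos 2: 111100 XOR 110101 = 001001
  pos 4: 100100 XOR 110101 = 010001
  pos 5: 100010 XOR 110101 = 010111
  pos 6: 101110 XOR 110101 = 011011
  pos 7: 110110 XOR 110101 = 000011
Remainder (last 5 bits) = 00011. This is the CRC / FCS.

00011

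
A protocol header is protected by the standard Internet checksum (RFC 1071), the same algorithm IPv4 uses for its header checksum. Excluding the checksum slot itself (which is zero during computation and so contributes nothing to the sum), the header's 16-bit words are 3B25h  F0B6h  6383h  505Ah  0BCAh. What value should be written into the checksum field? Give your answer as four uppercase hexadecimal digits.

147C

One's-complement addition (fold any carry out of bit 15 back into bit 0):
  0x3B25 + 0xF0B6 = 0x12BDB → wrap carry → 0x2BDC
  0x2BDC + 0x6383 = 0x08F5F
  0x8F5F + 0x505A = 0x0DFB9
  0xDFB9 + 0x0BCA = 0x0EB83
One's-complement sum = 0xEB83.
Checksum = ~0xEB83 & 0xFFFF = 0x147C.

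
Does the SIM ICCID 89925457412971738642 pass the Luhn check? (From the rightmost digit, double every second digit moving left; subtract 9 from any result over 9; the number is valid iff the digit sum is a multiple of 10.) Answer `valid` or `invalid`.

From the right, keep odd positions and double even positions (subtract 9 from any doubled value over 9):
  doubled (positions 2,4,...): 8 7 5 5 4 8 1 1 9 7 → sum 55
  kept (positions 1,3,...): 2 6 3 1 9 1 7 4 2 9 → sum 44
Total = 99.
99 mod 10 = 9, so the number is invalid.

invalid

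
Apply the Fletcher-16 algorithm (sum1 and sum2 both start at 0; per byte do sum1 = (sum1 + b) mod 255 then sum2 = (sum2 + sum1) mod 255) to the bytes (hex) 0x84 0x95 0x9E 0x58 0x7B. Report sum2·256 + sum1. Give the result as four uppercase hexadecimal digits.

F48C

Running sums (mod 255):
  after byte 0 (0x84): sum1=132, sum2=132
  after byte 1 (0x95): sum1=26, sum2=158
  after byte 2 (0x9E): sum1=184, sum2=87
  after byte 3 (0x58): sum1=17, sum2=104
  after byte 4 (0x7B): sum1=140, sum2=244
Checksum = sum2·256 + sum1 = 244·256 + 140 = 62604 = 0xF48C.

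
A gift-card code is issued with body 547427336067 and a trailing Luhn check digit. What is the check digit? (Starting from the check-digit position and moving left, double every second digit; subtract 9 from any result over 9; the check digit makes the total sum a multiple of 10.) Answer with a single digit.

Partial digits right→left: 7 6 0 6 3 3 7 2 4 7 4 5
Double every second digit counting from the check-digit position (so the 1st, 3rd, 5th, ... of the partial from the right).
  doubled (with −9 where >9): 5 0 6 5 8 8 → sum 32
  kept as-is: 6 6 3 2 7 5 → sum 29
Total = 32 + 29 = 61.
Check digit = (10 − (61 mod 10)) mod 10 = 9.

9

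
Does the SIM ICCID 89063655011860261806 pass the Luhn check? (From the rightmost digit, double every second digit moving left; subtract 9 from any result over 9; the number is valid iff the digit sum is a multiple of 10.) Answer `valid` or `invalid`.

valid

From the right, keep odd positions and double even positions (subtract 9 from any doubled value over 9):
  doubled (positions 2,4,...): 0 2 4 3 2 0 1 6 0 7 → sum 25
  kept (positions 1,3,...): 6 8 6 0 8 1 5 6 6 9 → sum 55
Total = 80.
80 mod 10 = 0, so the number is valid.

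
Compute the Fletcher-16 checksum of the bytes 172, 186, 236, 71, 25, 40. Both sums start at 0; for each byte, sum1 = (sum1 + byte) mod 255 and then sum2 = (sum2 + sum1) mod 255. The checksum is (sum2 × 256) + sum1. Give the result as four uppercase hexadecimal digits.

Running sums (mod 255):
  after byte 0 (172): sum1=172, sum2=172
  after byte 1 (186): sum1=103, sum2=20
  after byte 2 (236): sum1=84, sum2=104
  after byte 3 (71): sum1=155, sum2=4
  after byte 4 (25): sum1=180, sum2=184
  after byte 5 (40): sum1=220, sum2=149
Checksum = sum2·256 + sum1 = 149·256 + 220 = 38364 = 0x95DC.

95DC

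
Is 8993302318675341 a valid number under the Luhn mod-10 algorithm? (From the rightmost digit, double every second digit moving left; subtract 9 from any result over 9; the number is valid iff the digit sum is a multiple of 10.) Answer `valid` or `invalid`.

invalid

From the right, keep odd positions and double even positions (subtract 9 from any doubled value over 9):
  doubled (positions 2,4,...): 8 1 3 2 4 6 9 7 → sum 40
  kept (positions 1,3,...): 1 3 7 8 3 0 3 9 → sum 34
Total = 74.
74 mod 10 = 4, so the number is invalid.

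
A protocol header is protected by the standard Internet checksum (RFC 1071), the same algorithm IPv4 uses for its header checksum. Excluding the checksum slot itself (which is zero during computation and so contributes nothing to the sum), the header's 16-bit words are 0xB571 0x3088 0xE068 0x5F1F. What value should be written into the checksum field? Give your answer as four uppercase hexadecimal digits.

One's-complement addition (fold any carry out of bit 15 back into bit 0):
  0xB571 + 0x3088 = 0x0E5F9
  0xE5F9 + 0xE068 = 0x1C661 → wrap carry → 0xC662
  0xC662 + 0x5F1F = 0x12581 → wrap carry → 0x2582
One's-complement sum = 0x2582.
Checksum = ~0x2582 & 0xFFFF = 0xDA7D.

DA7D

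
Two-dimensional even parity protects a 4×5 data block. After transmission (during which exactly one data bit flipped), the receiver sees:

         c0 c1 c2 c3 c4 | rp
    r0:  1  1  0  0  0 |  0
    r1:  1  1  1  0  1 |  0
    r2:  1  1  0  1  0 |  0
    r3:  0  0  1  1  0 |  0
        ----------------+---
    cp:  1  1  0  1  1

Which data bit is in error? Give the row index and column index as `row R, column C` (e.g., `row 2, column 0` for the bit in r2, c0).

row 2, column 3

Recompute each row's even parity and compare to rp:
  r0: data parity 0, sent rp 0 → ok
  r1: data parity 0, sent rp 0 → ok
  r2: data parity 1, sent rp 0 → mismatch
  r3: data parity 0, sent rp 0 → ok
Recompute each column's even parity and compare to cp:
  c0: data parity 1, sent cp 1 → ok
  c1: data parity 1, sent cp 1 → ok
  c2: data parity 0, sent cp 0 → ok
  c3: data parity 0, sent cp 1 → mismatch
  c4: data parity 1, sent cp 1 → ok
Exactly one row (r2) and one column (c3) fail → the flipped bit is at their intersection.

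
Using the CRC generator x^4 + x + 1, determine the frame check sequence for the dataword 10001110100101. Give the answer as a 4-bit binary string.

Append 4 zeros: 100011101001010000. Divide by 10011 (XOR where the leading bit is 1):
  pos 0: 10001 XOR 10011 = 00010
  pos 3: 10110 XOR 10011 = 00101
  pos 5: 10110 XOR 10011 = 00101
  pos 7: 10101 XOR 10011 = 00110
  pos 9: 11001 XOR 10011 = 01010
  pos 10: 10100 XOR 10011 = 00111
  pos 12: 11100 XOR 10011 = 01111
  pos 13: 11110 XOR 10011 = 01101
Remainder (last 4 bits) = 1101. This is the CRC / FCS.

1101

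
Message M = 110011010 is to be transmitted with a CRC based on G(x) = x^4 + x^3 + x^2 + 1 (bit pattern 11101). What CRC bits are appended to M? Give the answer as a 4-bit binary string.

Append 4 zeros: 1100110100000. Divide by 11101 (XOR where the leading bit is 1):
  pos 0: 11001 XOR 11101 = 00100
  pos 2: 10010 XOR 11101 = 01111
  pos 3: 11111 XOR 11101 = 00010
  pos 6: 10000 XOR 11101 = 01101
  pos 7: 11010 XOR 11101 = 00111
Remainder (last 4 bits) = 1110. This is the CRC / FCS.

1110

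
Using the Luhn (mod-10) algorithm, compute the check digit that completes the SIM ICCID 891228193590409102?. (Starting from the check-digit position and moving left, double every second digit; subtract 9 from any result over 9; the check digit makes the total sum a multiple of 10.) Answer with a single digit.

7

Partial digits right→left: 2 0 1 9 0 4 0 9 5 3 9 1 8 2 2 1 9 8
Double every second digit counting from the check-digit position (so the 1st, 3rd, 5th, ... of the partial from the right).
  doubled (with −9 where >9): 4 2 0 0 1 9 7 4 9 → sum 36
  kept as-is: 0 9 4 9 3 1 2 1 8 → sum 37
Total = 36 + 37 = 73.
Check digit = (10 − (73 mod 10)) mod 10 = 7.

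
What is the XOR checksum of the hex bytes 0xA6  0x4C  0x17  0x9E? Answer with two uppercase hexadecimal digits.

XOR the bytes together:
  start with 0xA6
  0xA6 ⊕ 0x4C = 0xEA
  0xEA ⊕ 0x17 = 0xFD
  0xFD ⊕ 0x9E = 0x63

63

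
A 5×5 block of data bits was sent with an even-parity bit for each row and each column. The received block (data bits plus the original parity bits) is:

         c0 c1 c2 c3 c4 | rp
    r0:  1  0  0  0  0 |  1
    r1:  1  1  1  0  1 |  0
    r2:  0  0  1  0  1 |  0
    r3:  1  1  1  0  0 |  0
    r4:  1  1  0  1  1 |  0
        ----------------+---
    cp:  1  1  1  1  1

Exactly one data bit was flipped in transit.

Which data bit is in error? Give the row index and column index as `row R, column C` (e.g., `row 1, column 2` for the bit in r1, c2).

Recompute each row's even parity and compare to rp:
  r0: data parity 1, sent rp 1 → ok
  r1: data parity 0, sent rp 0 → ok
  r2: data parity 0, sent rp 0 → ok
  r3: data parity 1, sent rp 0 → mismatch
  r4: data parity 0, sent rp 0 → ok
Recompute each column's even parity and compare to cp:
  c0: data parity 0, sent cp 1 → mismatch
  c1: data parity 1, sent cp 1 → ok
  c2: data parity 1, sent cp 1 → ok
  c3: data parity 1, sent cp 1 → ok
  c4: data parity 1, sent cp 1 → ok
Exactly one row (r3) and one column (c0) fail → the flipped bit is at their intersection.

row 3, column 0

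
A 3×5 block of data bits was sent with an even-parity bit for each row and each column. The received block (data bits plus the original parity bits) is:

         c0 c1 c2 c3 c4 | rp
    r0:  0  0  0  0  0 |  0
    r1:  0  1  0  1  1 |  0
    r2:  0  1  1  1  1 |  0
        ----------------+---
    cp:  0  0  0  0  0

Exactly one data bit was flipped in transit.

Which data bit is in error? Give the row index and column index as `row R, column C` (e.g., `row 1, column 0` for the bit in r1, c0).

row 1, column 2

Recompute each row's even parity and compare to rp:
  r0: data parity 0, sent rp 0 → ok
  r1: data parity 1, sent rp 0 → mismatch
  r2: data parity 0, sent rp 0 → ok
Recompute each column's even parity and compare to cp:
  c0: data parity 0, sent cp 0 → ok
  c1: data parity 0, sent cp 0 → ok
  c2: data parity 1, sent cp 0 → mismatch
  c3: data parity 0, sent cp 0 → ok
  c4: data parity 0, sent cp 0 → ok
Exactly one row (r1) and one column (c2) fail → the flipped bit is at their intersection.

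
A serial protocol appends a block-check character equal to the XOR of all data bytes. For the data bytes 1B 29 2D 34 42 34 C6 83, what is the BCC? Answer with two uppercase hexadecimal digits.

XOR the bytes together:
  start with 0x1B
  0x1B ⊕ 0x29 = 0x32
  0x32 ⊕ 0x2D = 0x1F
  0x1F ⊕ 0x34 = 0x2B
  0x2B ⊕ 0x42 = 0x69
  0x69 ⊕ 0x34 = 0x5D
  0x5D ⊕ 0xC6 = 0x9B
  0x9B ⊕ 0x83 = 0x18

18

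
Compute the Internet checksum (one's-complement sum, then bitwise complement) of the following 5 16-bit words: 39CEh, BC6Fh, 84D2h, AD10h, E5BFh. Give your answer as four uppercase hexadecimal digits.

One's-complement addition (fold any carry out of bit 15 back into bit 0):
  0x39CE + 0xBC6F = 0x0F63D
  0xF63D + 0x84D2 = 0x17B0F → wrap carry → 0x7B10
  0x7B10 + 0xAD10 = 0x12820 → wrap carry → 0x2821
  0x2821 + 0xE5BF = 0x10DE0 → wrap carry → 0x0DE1
One's-complement sum = 0x0DE1.
Checksum = ~0x0DE1 & 0xFFFF = 0xF21E.

F21E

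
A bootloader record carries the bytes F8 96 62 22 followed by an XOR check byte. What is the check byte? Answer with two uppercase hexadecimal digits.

2E

XOR the bytes together:
  start with 0xF8
  0xF8 ⊕ 0x96 = 0x6E
  0x6E ⊕ 0x62 = 0x0C
  0x0C ⊕ 0x22 = 0x2E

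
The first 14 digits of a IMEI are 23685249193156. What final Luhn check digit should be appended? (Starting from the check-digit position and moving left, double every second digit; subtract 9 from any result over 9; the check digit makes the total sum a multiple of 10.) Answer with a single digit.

4

Partial digits right→left: 6 5 1 3 9 1 9 4 2 5 8 6 3 2
Double every second digit counting from the check-digit position (so the 1st, 3rd, 5th, ... of the partial from the right).
  doubled (with −9 where >9): 3 2 9 9 4 7 6 → sum 40
  kept as-is: 5 3 1 4 5 6 2 → sum 26
Total = 40 + 26 = 66.
Check digit = (10 − (66 mod 10)) mod 10 = 4.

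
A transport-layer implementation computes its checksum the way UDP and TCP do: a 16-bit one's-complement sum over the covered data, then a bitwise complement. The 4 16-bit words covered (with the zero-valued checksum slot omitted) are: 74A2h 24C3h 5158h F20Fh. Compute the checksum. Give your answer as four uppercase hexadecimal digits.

2332

One's-complement addition (fold any carry out of bit 15 back into bit 0):
  0x74A2 + 0x24C3 = 0x09965
  0x9965 + 0x5158 = 0x0EABD
  0xEABD + 0xF20F = 0x1DCCC → wrap carry → 0xDCCD
One's-complement sum = 0xDCCD.
Checksum = ~0xDCCD & 0xFFFF = 0x2332.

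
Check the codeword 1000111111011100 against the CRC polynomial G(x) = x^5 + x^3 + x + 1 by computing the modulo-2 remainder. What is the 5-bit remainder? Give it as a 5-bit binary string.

Modulo-2 division of 1000111111011100 by 101011:
  pos 0: 100011 XOR 101011 = 001000
  pos 2: 100011 XOR 101011 = 001000
  pos 4: 100011 XOR 101011 = 001000
  pos 6: 100001 XOR 101011 = 001010
  pos 8: 101011 XOR 101011 = 000000
Remainder = 00000 (zero — the frame passes the CRC check).

00000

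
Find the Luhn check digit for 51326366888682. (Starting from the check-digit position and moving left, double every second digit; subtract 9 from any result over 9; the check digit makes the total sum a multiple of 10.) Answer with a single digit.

7

Partial digits right→left: 2 8 6 8 8 8 6 6 3 6 2 3 1 5
Double every second digit counting from the check-digit position (so the 1st, 3rd, 5th, ... of the partial from the right).
  doubled (with −9 where >9): 4 3 7 3 6 4 2 → sum 29
  kept as-is: 8 8 8 6 6 3 5 → sum 44
Total = 29 + 44 = 73.
Check digit = (10 − (73 mod 10)) mod 10 = 7.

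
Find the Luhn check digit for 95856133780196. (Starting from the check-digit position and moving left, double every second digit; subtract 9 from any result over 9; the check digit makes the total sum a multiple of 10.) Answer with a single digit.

Partial digits right→left: 6 9 1 0 8 7 3 3 1 6 5 8 5 9
Double every second digit counting from the check-digit position (so the 1st, 3rd, 5th, ... of the partial from the right).
  doubled (with −9 where >9): 3 2 7 6 2 1 1 → sum 22
  kept as-is: 9 0 7 3 6 8 9 → sum 42
Total = 22 + 42 = 64.
Check digit = (10 − (64 mod 10)) mod 10 = 6.

6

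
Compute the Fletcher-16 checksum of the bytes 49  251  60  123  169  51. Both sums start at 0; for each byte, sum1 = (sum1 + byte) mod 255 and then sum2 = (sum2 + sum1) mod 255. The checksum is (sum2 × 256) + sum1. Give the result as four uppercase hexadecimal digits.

Running sums (mod 255):
  after byte 0 (49): sum1=49, sum2=49
  after byte 1 (251): sum1=45, sum2=94
  after byte 2 (60): sum1=105, sum2=199
  after byte 3 (123): sum1=228, sum2=172
  after byte 4 (169): sum1=142, sum2=59
  after byte 5 (51): sum1=193, sum2=252
Checksum = sum2·256 + sum1 = 252·256 + 193 = 64705 = 0xFCC1.

FCC1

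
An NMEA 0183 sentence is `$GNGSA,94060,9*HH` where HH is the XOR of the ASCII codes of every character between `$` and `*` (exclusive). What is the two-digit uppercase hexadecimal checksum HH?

5E

XOR the ASCII codes of the payload characters:
  'G' = 0x47 → acc = 0x47
  'N' = 0x4E → acc = 0x09
  'G' = 0x47 → acc = 0x4E
  'S' = 0x53 → acc = 0x1D
  'A' = 0x41 → acc = 0x5C
  ',' = 0x2C → acc = 0x70
  '9' = 0x39 → acc = 0x49
  '4' = 0x34 → acc = 0x7D
  '0' = 0x30 → acc = 0x4D
  '6' = 0x36 → acc = 0x7B
  '0' = 0x30 → acc = 0x4B
  ',' = 0x2C → acc = 0x67
  '9' = 0x39 → acc = 0x5E
Checksum = 0x5E.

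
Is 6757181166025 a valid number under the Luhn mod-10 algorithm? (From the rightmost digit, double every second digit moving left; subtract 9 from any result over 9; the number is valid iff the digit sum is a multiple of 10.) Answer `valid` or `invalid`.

valid

From the right, keep odd positions and double even positions (subtract 9 from any doubled value over 9):
  doubled (positions 2,4,...): 4 3 2 7 5 5 → sum 26
  kept (positions 1,3,...): 5 0 6 1 1 5 6 → sum 24
Total = 50.
50 mod 10 = 0, so the number is valid.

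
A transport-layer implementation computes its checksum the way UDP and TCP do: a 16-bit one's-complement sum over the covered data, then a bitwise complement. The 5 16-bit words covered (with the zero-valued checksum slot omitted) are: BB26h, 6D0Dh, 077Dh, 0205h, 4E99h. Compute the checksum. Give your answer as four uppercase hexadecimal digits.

7FB0

One's-complement addition (fold any carry out of bit 15 back into bit 0):
  0xBB26 + 0x6D0D = 0x12833 → wrap carry → 0x2834
  0x2834 + 0x077D = 0x02FB1
  0x2FB1 + 0x0205 = 0x031B6
  0x31B6 + 0x4E99 = 0x0804F
One's-complement sum = 0x804F.
Checksum = ~0x804F & 0xFFFF = 0x7FB0.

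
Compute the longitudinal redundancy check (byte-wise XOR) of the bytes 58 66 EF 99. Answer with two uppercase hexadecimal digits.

XOR the bytes together:
  start with 0x58
  0x58 ⊕ 0x66 = 0x3E
  0x3E ⊕ 0xEF = 0xD1
  0xD1 ⊕ 0x99 = 0x48

48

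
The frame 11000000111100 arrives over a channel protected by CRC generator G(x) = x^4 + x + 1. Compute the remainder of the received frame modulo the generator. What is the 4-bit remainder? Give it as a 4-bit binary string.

1011

Modulo-2 division of 11000000111100 by 10011:
  pos 0: 11000 XOR 10011 = 01011
  pos 1: 10110 XOR 10011 = 00101
  pos 3: 10100 XOR 10011 = 00111
  pos 5: 11111 XOR 10011 = 01100
  pos 6: 11001 XOR 10011 = 01010
  pos 7: 10101 XOR 10011 = 00110
  pos 9: 11000 XOR 10011 = 01011
Remainder = 1011 (nonzero — an error is detected).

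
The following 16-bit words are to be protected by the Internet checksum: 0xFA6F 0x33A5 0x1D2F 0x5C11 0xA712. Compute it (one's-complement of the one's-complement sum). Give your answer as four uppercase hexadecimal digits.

B197

One's-complement addition (fold any carry out of bit 15 back into bit 0):
  0xFA6F + 0x33A5 = 0x12E14 → wrap carry → 0x2E15
  0x2E15 + 0x1D2F = 0x04B44
  0x4B44 + 0x5C11 = 0x0A755
  0xA755 + 0xA712 = 0x14E67 → wrap carry → 0x4E68
One's-complement sum = 0x4E68.
Checksum = ~0x4E68 & 0xFFFF = 0xB197.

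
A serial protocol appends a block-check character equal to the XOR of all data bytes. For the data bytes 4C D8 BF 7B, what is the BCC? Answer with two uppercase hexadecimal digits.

XOR the bytes together:
  start with 0x4C
  0x4C ⊕ 0xD8 = 0x94
  0x94 ⊕ 0xBF = 0x2B
  0x2B ⊕ 0x7B = 0x50

50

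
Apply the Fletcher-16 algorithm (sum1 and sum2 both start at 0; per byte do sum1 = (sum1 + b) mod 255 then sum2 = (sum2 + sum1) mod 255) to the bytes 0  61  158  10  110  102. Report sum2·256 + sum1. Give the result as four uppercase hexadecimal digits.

0EBA

Running sums (mod 255):
  after byte 0 (0): sum1=0, sum2=0
  after byte 1 (61): sum1=61, sum2=61
  after byte 2 (158): sum1=219, sum2=25
  after byte 3 (10): sum1=229, sum2=254
  after byte 4 (110): sum1=84, sum2=83
  after byte 5 (102): sum1=186, sum2=14
Checksum = sum2·256 + sum1 = 14·256 + 186 = 3770 = 0x0EBA.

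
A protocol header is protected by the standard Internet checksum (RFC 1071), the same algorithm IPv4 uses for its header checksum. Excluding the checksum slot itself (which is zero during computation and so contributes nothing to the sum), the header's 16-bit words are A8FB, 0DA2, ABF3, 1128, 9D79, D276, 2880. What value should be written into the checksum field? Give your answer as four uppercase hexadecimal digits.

F3D5

One's-complement addition (fold any carry out of bit 15 back into bit 0):
  0xA8FB + 0x0DA2 = 0x0B69D
  0xB69D + 0xABF3 = 0x16290 → wrap carry → 0x6291
  0x6291 + 0x1128 = 0x073B9
  0x73B9 + 0x9D79 = 0x11132 → wrap carry → 0x1133
  0x1133 + 0xD276 = 0x0E3A9
  0xE3A9 + 0x2880 = 0x10C29 → wrap carry → 0x0C2A
One's-complement sum = 0x0C2A.
Checksum = ~0x0C2A & 0xFFFF = 0xF3D5.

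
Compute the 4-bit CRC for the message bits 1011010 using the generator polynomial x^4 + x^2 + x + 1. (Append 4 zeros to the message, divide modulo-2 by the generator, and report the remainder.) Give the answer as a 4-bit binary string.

Append 4 zeros: 10110100000. Divide by 10111 (XOR where the leading bit is 1):
  pos 0: 10110 XOR 10111 = 00001
  pos 4: 11000 XOR 10111 = 01111
  pos 5: 11110 XOR 10111 = 01001
  pos 6: 10010 XOR 10111 = 00101
Remainder (last 4 bits) = 0101. This is the CRC / FCS.

0101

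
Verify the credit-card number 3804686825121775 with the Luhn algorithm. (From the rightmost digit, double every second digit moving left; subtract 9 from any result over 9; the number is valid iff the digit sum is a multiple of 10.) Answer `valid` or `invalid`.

invalid

From the right, keep odd positions and double even positions (subtract 9 from any doubled value over 9):
  doubled (positions 2,4,...): 5 2 2 4 3 3 0 6 → sum 25
  kept (positions 1,3,...): 5 7 2 5 8 8 4 8 → sum 47
Total = 72.
72 mod 10 = 2, so the number is invalid.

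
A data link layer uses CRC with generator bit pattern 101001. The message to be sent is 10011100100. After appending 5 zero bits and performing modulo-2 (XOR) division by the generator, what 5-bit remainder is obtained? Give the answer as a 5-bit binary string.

01001

Append 5 zeros: 1001110010000000. Divide by 101001 (XOR where the leading bit is 1):
  pos 0: 100111 XOR 101001 = 001110
  pos 2: 111000 XOR 101001 = 010001
  pos 3: 100011 XOR 101001 = 001010
  pos 5: 101000 XOR 101001 = 000001
  pos 10: 100000 XOR 101001 = 001001
Remainder (last 5 bits) = 01001. This is the CRC / FCS.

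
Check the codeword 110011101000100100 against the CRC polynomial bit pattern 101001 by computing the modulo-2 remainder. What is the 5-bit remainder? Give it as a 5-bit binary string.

Modulo-2 division of 110011101000100100 by 101001:
  pos 0: 110011 XOR 101001 = 011010
  pos 1: 110101 XOR 101001 = 011100
  pos 2: 111000 XOR 101001 = 010001
  pos 3: 100011 XOR 101001 = 001010
  pos 5: 101000 XOR 101001 = 000001
  pos 10: 101001 XOR 101001 = 000000
Remainder = 00000 (zero — the frame passes the CRC check).

00000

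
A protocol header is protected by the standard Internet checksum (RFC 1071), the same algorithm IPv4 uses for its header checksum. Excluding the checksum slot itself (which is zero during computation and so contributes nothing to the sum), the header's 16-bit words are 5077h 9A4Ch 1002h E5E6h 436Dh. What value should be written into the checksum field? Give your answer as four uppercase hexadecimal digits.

One's-complement addition (fold any carry out of bit 15 back into bit 0):
  0x5077 + 0x9A4C = 0x0EAC3
  0xEAC3 + 0x1002 = 0x0FAC5
  0xFAC5 + 0xE5E6 = 0x1E0AB → wrap carry → 0xE0AC
  0xE0AC + 0x436D = 0x12419 → wrap carry → 0x241A
One's-complement sum = 0x241A.
Checksum = ~0x241A & 0xFFFF = 0xDBE5.

DBE5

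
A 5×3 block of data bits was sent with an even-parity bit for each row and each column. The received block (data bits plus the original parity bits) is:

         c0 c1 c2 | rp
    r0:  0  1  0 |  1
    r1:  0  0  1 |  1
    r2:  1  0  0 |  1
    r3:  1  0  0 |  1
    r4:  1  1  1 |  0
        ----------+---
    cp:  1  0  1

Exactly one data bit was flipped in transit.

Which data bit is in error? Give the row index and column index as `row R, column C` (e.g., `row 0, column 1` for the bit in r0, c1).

Recompute each row's even parity and compare to rp:
  r0: data parity 1, sent rp 1 → ok
  r1: data parity 1, sent rp 1 → ok
  r2: data parity 1, sent rp 1 → ok
  r3: data parity 1, sent rp 1 → ok
  r4: data parity 1, sent rp 0 → mismatch
Recompute each column's even parity and compare to cp:
  c0: data parity 1, sent cp 1 → ok
  c1: data parity 0, sent cp 0 → ok
  c2: data parity 0, sent cp 1 → mismatch
Exactly one row (r4) and one column (c2) fail → the flipped bit is at their intersection.

row 4, column 2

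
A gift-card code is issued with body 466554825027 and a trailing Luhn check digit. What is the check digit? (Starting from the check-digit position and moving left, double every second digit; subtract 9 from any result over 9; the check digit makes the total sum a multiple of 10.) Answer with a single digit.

Partial digits right→left: 7 2 0 5 2 8 4 5 5 6 6 4
Double every second digit counting from the check-digit position (so the 1st, 3rd, 5th, ... of the partial from the right).
  doubled (with −9 where >9): 5 0 4 8 1 3 → sum 21
  kept as-is: 2 5 8 5 6 4 → sum 30
Total = 21 + 30 = 51.
Check digit = (10 − (51 mod 10)) mod 10 = 9.

9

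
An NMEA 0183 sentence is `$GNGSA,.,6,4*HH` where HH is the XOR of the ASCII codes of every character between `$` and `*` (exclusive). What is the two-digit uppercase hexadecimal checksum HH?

XOR the ASCII codes of the payload characters:
  'G' = 0x47 → acc = 0x47
  'N' = 0x4E → acc = 0x09
  'G' = 0x47 → acc = 0x4E
  'S' = 0x53 → acc = 0x1D
  'A' = 0x41 → acc = 0x5C
  ',' = 0x2C → acc = 0x70
  '.' = 0x2E → acc = 0x5E
  ',' = 0x2C → acc = 0x72
  '6' = 0x36 → acc = 0x44
  ',' = 0x2C → acc = 0x68
  '4' = 0x34 → acc = 0x5C
Checksum = 0x5C.

5C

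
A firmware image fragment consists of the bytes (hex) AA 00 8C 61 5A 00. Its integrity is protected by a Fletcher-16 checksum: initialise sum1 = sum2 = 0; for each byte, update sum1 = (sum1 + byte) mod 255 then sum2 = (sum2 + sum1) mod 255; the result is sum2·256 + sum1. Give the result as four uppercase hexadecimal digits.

0BF2

Running sums (mod 255):
  after byte 0 (AA): sum1=170, sum2=170
  after byte 1 (00): sum1=170, sum2=85
  after byte 2 (8C): sum1=55, sum2=140
  after byte 3 (61): sum1=152, sum2=37
  after byte 4 (5A): sum1=242, sum2=24
  after byte 5 (00): sum1=242, sum2=11
Checksum = sum2·256 + sum1 = 11·256 + 242 = 3058 = 0x0BF2.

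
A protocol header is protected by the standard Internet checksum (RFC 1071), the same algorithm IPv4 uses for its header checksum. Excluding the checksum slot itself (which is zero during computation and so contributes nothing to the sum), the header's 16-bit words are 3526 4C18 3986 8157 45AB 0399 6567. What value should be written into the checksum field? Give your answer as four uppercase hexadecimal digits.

One's-complement addition (fold any carry out of bit 15 back into bit 0):
  0x3526 + 0x4C18 = 0x0813E
  0x813E + 0x3986 = 0x0BAC4
  0xBAC4 + 0x8157 = 0x13C1B → wrap carry → 0x3C1C
  0x3C1C + 0x45AB = 0x081C7
  0x81C7 + 0x0399 = 0x08560
  0x8560 + 0x6567 = 0x0EAC7
One's-complement sum = 0xEAC7.
Checksum = ~0xEAC7 & 0xFFFF = 0x1538.

1538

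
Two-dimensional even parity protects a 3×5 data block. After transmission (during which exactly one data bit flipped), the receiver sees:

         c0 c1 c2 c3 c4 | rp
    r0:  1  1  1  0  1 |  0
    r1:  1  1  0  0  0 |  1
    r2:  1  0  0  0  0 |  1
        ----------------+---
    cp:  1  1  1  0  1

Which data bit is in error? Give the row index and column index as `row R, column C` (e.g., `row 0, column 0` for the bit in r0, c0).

row 1, column 1

Recompute each row's even parity and compare to rp:
  r0: data parity 0, sent rp 0 → ok
  r1: data parity 0, sent rp 1 → mismatch
  r2: data parity 1, sent rp 1 → ok
Recompute each column's even parity and compare to cp:
  c0: data parity 1, sent cp 1 → ok
  c1: data parity 0, sent cp 1 → mismatch
  c2: data parity 1, sent cp 1 → ok
  c3: data parity 0, sent cp 0 → ok
  c4: data parity 1, sent cp 1 → ok
Exactly one row (r1) and one column (c1) fail → the flipped bit is at their intersection.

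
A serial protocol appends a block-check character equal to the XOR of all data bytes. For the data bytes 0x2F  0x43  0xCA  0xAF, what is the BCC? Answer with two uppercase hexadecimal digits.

09

XOR the bytes together:
  start with 0x2F
  0x2F ⊕ 0x43 = 0x6C
  0x6C ⊕ 0xCA = 0xA6
  0xA6 ⊕ 0xAF = 0x09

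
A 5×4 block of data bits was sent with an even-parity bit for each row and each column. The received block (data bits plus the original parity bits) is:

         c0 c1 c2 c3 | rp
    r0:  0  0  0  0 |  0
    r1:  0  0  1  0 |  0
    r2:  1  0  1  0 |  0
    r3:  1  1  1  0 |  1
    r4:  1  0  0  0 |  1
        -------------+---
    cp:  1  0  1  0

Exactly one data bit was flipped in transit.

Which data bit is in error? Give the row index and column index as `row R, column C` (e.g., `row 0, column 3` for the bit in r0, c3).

Recompute each row's even parity and compare to rp:
  r0: data parity 0, sent rp 0 → ok
  r1: data parity 1, sent rp 0 → mismatch
  r2: data parity 0, sent rp 0 → ok
  r3: data parity 1, sent rp 1 → ok
  r4: data parity 1, sent rp 1 → ok
Recompute each column's even parity and compare to cp:
  c0: data parity 1, sent cp 1 → ok
  c1: data parity 1, sent cp 0 → mismatch
  c2: data parity 1, sent cp 1 → ok
  c3: data parity 0, sent cp 0 → ok
Exactly one row (r1) and one column (c1) fail → the flipped bit is at their intersection.

row 1, column 1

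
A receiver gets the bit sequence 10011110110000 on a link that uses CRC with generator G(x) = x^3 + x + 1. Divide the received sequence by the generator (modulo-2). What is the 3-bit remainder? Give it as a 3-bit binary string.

000

Modulo-2 division of 10011110110000 by 1011:
  pos 0: 1001 XOR 1011 = 0010
  pos 2: 1011 XOR 1011 = 0000
  pos 6: 1011 XOR 1011 = 0000
Remainder = 000 (zero — the frame passes the CRC check).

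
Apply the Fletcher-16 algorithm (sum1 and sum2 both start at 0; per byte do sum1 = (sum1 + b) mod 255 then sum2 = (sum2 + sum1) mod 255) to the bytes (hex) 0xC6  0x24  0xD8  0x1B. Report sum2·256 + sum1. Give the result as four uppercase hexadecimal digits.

Running sums (mod 255):
  after byte 0 (0xC6): sum1=198, sum2=198
  after byte 1 (0x24): sum1=234, sum2=177
  after byte 2 (0xD8): sum1=195, sum2=117
  after byte 3 (0x1B): sum1=222, sum2=84
Checksum = sum2·256 + sum1 = 84·256 + 222 = 21726 = 0x54DE.

54DE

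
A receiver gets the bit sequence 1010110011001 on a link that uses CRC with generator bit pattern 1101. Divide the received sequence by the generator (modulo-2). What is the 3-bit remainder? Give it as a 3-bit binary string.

Modulo-2 division of 1010110011001 by 1101:
  pos 0: 1010 XOR 1101 = 0111
  pos 1: 1111 XOR 1101 = 0010
  pos 3: 1010 XOR 1101 = 0111
  pos 4: 1110 XOR 1101 = 0011
  pos 6: 1111 XOR 1101 = 0010
  pos 8: 1000 XOR 1101 = 0101
  pos 9: 1011 XOR 1101 = 0110
Remainder = 110 (nonzero — an error is detected).

110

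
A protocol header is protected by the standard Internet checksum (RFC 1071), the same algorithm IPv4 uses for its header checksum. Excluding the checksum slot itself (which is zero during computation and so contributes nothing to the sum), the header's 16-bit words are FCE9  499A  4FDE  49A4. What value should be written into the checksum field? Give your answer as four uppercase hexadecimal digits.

One's-complement addition (fold any carry out of bit 15 back into bit 0):
  0xFCE9 + 0x499A = 0x14683 → wrap carry → 0x4684
  0x4684 + 0x4FDE = 0x09662
  0x9662 + 0x49A4 = 0x0E006
One's-complement sum = 0xE006.
Checksum = ~0xE006 & 0xFFFF = 0x1FF9.

1FF9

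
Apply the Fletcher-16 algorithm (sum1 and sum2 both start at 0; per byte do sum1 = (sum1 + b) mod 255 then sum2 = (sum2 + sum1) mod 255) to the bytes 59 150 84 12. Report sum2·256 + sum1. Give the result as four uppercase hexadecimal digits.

6532

Running sums (mod 255):
  after byte 0 (59): sum1=59, sum2=59
  after byte 1 (150): sum1=209, sum2=13
  after byte 2 (84): sum1=38, sum2=51
  after byte 3 (12): sum1=50, sum2=101
Checksum = sum2·256 + sum1 = 101·256 + 50 = 25906 = 0x6532.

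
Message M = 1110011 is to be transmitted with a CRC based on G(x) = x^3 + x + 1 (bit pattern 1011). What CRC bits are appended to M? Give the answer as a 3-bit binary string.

010

Append 3 zeros: 1110011000. Divide by 1011 (XOR where the leading bit is 1):
  pos 0: 1110 XOR 1011 = 0101
  pos 1: 1010 XOR 1011 = 0001
  pos 4: 1110 XOR 1011 = 0101
  pos 5: 1010 XOR 1011 = 0001
Remainder (last 3 bits) = 010. This is the CRC / FCS.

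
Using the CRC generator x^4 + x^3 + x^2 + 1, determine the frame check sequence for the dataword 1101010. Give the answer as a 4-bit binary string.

Append 4 zeros: 11010100000. Divide by 11101 (XOR where the leading bit is 1):
  pos 0: 11010 XOR 11101 = 00111
  pos 2: 11110 XOR 11101 = 00011
  pos 5: 11000 XOR 11101 = 00101
Remainder (last 4 bits) = 1010. This is the CRC / FCS.

1010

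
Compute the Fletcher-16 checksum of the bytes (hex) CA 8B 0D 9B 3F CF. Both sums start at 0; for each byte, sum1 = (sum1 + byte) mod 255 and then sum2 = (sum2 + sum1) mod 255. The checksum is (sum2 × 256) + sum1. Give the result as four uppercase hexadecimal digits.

CF0E

Running sums (mod 255):
  after byte 0 (CA): sum1=202, sum2=202
  after byte 1 (8B): sum1=86, sum2=33
  after byte 2 (0D): sum1=99, sum2=132
  after byte 3 (9B): sum1=254, sum2=131
  after byte 4 (3F): sum1=62, sum2=193
  after byte 5 (CF): sum1=14, sum2=207
Checksum = sum2·256 + sum1 = 207·256 + 14 = 53006 = 0xCF0E.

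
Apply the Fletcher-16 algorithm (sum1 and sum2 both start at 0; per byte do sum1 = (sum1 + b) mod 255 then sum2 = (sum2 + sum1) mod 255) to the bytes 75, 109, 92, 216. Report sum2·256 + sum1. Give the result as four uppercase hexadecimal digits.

07ED

Running sums (mod 255):
  after byte 0 (75): sum1=75, sum2=75
  after byte 1 (109): sum1=184, sum2=4
  after byte 2 (92): sum1=21, sum2=25
  after byte 3 (216): sum1=237, sum2=7
Checksum = sum2·256 + sum1 = 7·256 + 237 = 2029 = 0x07ED.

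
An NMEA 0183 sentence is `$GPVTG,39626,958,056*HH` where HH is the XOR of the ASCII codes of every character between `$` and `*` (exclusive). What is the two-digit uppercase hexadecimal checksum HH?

41

XOR the ASCII codes of the payload characters:
  'G' = 0x47 → acc = 0x47
  'P' = 0x50 → acc = 0x17
  'V' = 0x56 → acc = 0x41
  'T' = 0x54 → acc = 0x15
  'G' = 0x47 → acc = 0x52
  ',' = 0x2C → acc = 0x7E
  '3' = 0x33 → acc = 0x4D
  '9' = 0x39 → acc = 0x74
  '6' = 0x36 → acc = 0x42
  '2' = 0x32 → acc = 0x70
  '6' = 0x36 → acc = 0x46
  ',' = 0x2C → acc = 0x6A
  '9' = 0x39 → acc = 0x53
  '5' = 0x35 → acc = 0x66
  '8' = 0x38 → acc = 0x5E
  ',' = 0x2C → acc = 0x72
  '0' = 0x30 → acc = 0x42
  '5' = 0x35 → acc = 0x77
  '6' = 0x36 → acc = 0x41
Checksum = 0x41.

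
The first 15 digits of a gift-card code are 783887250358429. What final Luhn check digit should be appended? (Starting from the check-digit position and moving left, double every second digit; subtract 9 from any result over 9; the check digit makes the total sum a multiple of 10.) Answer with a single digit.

9

Partial digits right→left: 9 2 4 8 5 3 0 5 2 7 8 8 3 8 7
Double every second digit counting from the check-digit position (so the 1st, 3rd, 5th, ... of the partial from the right).
  doubled (with −9 where >9): 9 8 1 0 4 7 6 5 → sum 40
  kept as-is: 2 8 3 5 7 8 8 → sum 41
Total = 40 + 41 = 81.
Check digit = (10 − (81 mod 10)) mod 10 = 9.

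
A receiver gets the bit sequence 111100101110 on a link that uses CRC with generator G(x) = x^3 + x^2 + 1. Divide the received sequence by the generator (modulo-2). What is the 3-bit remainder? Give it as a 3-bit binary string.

Modulo-2 division of 111100101110 by 1101:
  pos 0: 1111 XOR 1101 = 0010
  pos 2: 1000 XOR 1101 = 0101
  pos 3: 1011 XOR 1101 = 0110
  pos 4: 1100 XOR 1101 = 0001
  pos 7: 1111 XOR 1101 = 0010
Remainder = 100 (nonzero — an error is detected).

100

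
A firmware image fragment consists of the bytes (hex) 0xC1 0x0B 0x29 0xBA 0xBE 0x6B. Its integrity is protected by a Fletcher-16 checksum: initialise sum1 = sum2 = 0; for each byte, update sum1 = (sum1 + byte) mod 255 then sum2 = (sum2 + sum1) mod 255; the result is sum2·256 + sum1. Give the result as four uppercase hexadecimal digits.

7FDA

Running sums (mod 255):
  after byte 0 (0xC1): sum1=193, sum2=193
  after byte 1 (0x0B): sum1=204, sum2=142
  after byte 2 (0x29): sum1=245, sum2=132
  after byte 3 (0xBA): sum1=176, sum2=53
  after byte 4 (0xBE): sum1=111, sum2=164
  after byte 5 (0x6B): sum1=218, sum2=127
Checksum = sum2·256 + sum1 = 127·256 + 218 = 32730 = 0x7FDA.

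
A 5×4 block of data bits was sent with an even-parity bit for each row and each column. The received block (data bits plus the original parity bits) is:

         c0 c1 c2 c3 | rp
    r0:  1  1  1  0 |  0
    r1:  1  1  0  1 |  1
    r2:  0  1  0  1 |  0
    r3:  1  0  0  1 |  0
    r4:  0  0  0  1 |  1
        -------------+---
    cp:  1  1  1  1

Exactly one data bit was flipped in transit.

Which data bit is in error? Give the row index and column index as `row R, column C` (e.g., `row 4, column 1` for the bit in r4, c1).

Recompute each row's even parity and compare to rp:
  r0: data parity 1, sent rp 0 → mismatch
  r1: data parity 1, sent rp 1 → ok
  r2: data parity 0, sent rp 0 → ok
  r3: data parity 0, sent rp 0 → ok
  r4: data parity 1, sent rp 1 → ok
Recompute each column's even parity and compare to cp:
  c0: data parity 1, sent cp 1 → ok
  c1: data parity 1, sent cp 1 → ok
  c2: data parity 1, sent cp 1 → ok
  c3: data parity 0, sent cp 1 → mismatch
Exactly one row (r0) and one column (c3) fail → the flipped bit is at their intersection.

row 0, column 3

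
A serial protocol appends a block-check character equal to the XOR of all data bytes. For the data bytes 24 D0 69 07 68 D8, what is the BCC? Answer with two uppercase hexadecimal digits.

XOR the bytes together:
  start with 0x24
  0x24 ⊕ 0xD0 = 0xF4
  0xF4 ⊕ 0x69 = 0x9D
  0x9D ⊕ 0x07 = 0x9A
  0x9A ⊕ 0x68 = 0xF2
  0xF2 ⊕ 0xD8 = 0x2A

2A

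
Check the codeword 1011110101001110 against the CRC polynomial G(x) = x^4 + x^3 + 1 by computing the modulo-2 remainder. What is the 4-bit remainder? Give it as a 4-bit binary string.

1100

Modulo-2 division of 1011110101001110 by 11001:
  pos 0: 10111 XOR 11001 = 01110
  pos 1: 11101 XOR 11001 = 00100
  pos 3: 10001 XOR 11001 = 01000
  pos 4: 10000 XOR 11001 = 01001
  pos 5: 10011 XOR 11001 = 01010
  pos 6: 10100 XOR 11001 = 01101
  pos 7: 11010 XOR 11001 = 00011
  pos 10: 11111 XOR 11001 = 00110
Remainder = 1100 (nonzero — an error is detected).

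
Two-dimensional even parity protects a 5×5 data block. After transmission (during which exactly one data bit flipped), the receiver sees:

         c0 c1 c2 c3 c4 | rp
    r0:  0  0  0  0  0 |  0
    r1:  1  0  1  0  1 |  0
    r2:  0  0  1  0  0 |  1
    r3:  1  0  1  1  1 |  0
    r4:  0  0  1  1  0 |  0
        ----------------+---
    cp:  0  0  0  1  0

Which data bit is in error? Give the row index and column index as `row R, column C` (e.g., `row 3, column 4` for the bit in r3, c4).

Recompute each row's even parity and compare to rp:
  r0: data parity 0, sent rp 0 → ok
  r1: data parity 1, sent rp 0 → mismatch
  r2: data parity 1, sent rp 1 → ok
  r3: data parity 0, sent rp 0 → ok
  r4: data parity 0, sent rp 0 → ok
Recompute each column's even parity and compare to cp:
  c0: data parity 0, sent cp 0 → ok
  c1: data parity 0, sent cp 0 → ok
  c2: data parity 0, sent cp 0 → ok
  c3: data parity 0, sent cp 1 → mismatch
  c4: data parity 0, sent cp 0 → ok
Exactly one row (r1) and one column (c3) fail → the flipped bit is at their intersection.

row 1, column 3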